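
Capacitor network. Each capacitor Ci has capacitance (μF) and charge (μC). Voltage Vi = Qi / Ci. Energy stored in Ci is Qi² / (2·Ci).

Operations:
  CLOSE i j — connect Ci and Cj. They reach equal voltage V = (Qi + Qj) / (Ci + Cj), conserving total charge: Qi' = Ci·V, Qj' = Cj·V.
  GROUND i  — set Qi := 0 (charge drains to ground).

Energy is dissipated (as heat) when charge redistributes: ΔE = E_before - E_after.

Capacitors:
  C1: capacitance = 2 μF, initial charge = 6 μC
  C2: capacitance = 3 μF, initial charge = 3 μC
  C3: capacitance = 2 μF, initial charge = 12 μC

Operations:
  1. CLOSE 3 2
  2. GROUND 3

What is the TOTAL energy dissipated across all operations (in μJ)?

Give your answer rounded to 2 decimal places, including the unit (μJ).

Answer: 24.00 μJ

Derivation:
Initial: C1(2μF, Q=6μC, V=3.00V), C2(3μF, Q=3μC, V=1.00V), C3(2μF, Q=12μC, V=6.00V)
Op 1: CLOSE 3-2: Q_total=15.00, C_total=5.00, V=3.00; Q3=6.00, Q2=9.00; dissipated=15.000
Op 2: GROUND 3: Q3=0; energy lost=9.000
Total dissipated: 24.000 μJ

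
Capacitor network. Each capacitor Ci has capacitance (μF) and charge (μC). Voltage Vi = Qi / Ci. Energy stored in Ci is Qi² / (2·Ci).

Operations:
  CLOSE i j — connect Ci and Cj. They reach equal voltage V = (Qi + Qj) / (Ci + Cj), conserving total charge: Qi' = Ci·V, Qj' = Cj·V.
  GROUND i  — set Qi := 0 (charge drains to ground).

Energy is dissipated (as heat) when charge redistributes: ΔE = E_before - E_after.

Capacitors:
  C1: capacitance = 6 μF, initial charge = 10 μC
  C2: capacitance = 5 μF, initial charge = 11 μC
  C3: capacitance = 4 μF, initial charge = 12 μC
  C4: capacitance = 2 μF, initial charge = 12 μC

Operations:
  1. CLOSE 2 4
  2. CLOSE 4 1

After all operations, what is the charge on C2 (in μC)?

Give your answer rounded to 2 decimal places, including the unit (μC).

Answer: 16.43 μC

Derivation:
Initial: C1(6μF, Q=10μC, V=1.67V), C2(5μF, Q=11μC, V=2.20V), C3(4μF, Q=12μC, V=3.00V), C4(2μF, Q=12μC, V=6.00V)
Op 1: CLOSE 2-4: Q_total=23.00, C_total=7.00, V=3.29; Q2=16.43, Q4=6.57; dissipated=10.314
Op 2: CLOSE 4-1: Q_total=16.57, C_total=8.00, V=2.07; Q4=4.14, Q1=12.43; dissipated=1.966
Final charges: Q1=12.43, Q2=16.43, Q3=12.00, Q4=4.14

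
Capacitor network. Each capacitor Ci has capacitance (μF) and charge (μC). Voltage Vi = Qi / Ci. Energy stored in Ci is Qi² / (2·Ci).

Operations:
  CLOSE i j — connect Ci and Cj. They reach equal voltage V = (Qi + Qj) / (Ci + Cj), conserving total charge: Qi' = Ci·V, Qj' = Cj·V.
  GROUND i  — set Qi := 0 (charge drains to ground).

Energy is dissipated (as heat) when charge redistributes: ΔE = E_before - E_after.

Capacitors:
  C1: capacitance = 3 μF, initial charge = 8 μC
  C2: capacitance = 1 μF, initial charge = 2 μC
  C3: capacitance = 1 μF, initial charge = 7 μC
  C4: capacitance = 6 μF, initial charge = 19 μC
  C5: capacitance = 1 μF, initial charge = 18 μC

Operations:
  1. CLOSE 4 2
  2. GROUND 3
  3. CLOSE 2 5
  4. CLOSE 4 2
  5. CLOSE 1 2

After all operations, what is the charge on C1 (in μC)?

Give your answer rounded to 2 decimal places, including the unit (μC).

Answer: 9.05 μC

Derivation:
Initial: C1(3μF, Q=8μC, V=2.67V), C2(1μF, Q=2μC, V=2.00V), C3(1μF, Q=7μC, V=7.00V), C4(6μF, Q=19μC, V=3.17V), C5(1μF, Q=18μC, V=18.00V)
Op 1: CLOSE 4-2: Q_total=21.00, C_total=7.00, V=3.00; Q4=18.00, Q2=3.00; dissipated=0.583
Op 2: GROUND 3: Q3=0; energy lost=24.500
Op 3: CLOSE 2-5: Q_total=21.00, C_total=2.00, V=10.50; Q2=10.50, Q5=10.50; dissipated=56.250
Op 4: CLOSE 4-2: Q_total=28.50, C_total=7.00, V=4.07; Q4=24.43, Q2=4.07; dissipated=24.107
Op 5: CLOSE 1-2: Q_total=12.07, C_total=4.00, V=3.02; Q1=9.05, Q2=3.02; dissipated=0.740
Final charges: Q1=9.05, Q2=3.02, Q3=0.00, Q4=24.43, Q5=10.50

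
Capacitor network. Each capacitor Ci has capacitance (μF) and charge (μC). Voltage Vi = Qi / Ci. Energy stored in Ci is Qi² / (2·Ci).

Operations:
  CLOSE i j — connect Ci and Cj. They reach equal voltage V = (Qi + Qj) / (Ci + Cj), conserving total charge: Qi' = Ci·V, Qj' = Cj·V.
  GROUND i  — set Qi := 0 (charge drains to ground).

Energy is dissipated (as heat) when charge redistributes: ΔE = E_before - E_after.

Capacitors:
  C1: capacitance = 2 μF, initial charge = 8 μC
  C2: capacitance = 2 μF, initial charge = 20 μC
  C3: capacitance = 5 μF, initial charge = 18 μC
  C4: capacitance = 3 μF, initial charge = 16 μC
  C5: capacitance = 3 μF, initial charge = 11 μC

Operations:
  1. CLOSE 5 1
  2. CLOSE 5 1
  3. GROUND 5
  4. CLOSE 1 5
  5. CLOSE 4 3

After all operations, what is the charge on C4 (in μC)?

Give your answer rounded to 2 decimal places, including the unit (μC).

Initial: C1(2μF, Q=8μC, V=4.00V), C2(2μF, Q=20μC, V=10.00V), C3(5μF, Q=18μC, V=3.60V), C4(3μF, Q=16μC, V=5.33V), C5(3μF, Q=11μC, V=3.67V)
Op 1: CLOSE 5-1: Q_total=19.00, C_total=5.00, V=3.80; Q5=11.40, Q1=7.60; dissipated=0.067
Op 2: CLOSE 5-1: Q_total=19.00, C_total=5.00, V=3.80; Q5=11.40, Q1=7.60; dissipated=0.000
Op 3: GROUND 5: Q5=0; energy lost=21.660
Op 4: CLOSE 1-5: Q_total=7.60, C_total=5.00, V=1.52; Q1=3.04, Q5=4.56; dissipated=8.664
Op 5: CLOSE 4-3: Q_total=34.00, C_total=8.00, V=4.25; Q4=12.75, Q3=21.25; dissipated=2.817
Final charges: Q1=3.04, Q2=20.00, Q3=21.25, Q4=12.75, Q5=4.56

Answer: 12.75 μC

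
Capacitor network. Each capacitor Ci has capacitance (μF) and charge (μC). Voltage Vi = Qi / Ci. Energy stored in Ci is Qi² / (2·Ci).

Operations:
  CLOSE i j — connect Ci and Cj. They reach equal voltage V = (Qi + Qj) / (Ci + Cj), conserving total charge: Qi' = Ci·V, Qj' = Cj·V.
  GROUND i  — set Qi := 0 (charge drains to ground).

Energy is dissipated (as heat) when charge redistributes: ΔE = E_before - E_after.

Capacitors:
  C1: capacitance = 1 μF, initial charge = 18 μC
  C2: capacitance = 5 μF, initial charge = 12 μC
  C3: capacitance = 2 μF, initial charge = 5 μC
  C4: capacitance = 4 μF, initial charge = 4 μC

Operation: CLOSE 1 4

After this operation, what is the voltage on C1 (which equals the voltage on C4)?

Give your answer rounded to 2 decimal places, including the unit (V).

Initial: C1(1μF, Q=18μC, V=18.00V), C2(5μF, Q=12μC, V=2.40V), C3(2μF, Q=5μC, V=2.50V), C4(4μF, Q=4μC, V=1.00V)
Op 1: CLOSE 1-4: Q_total=22.00, C_total=5.00, V=4.40; Q1=4.40, Q4=17.60; dissipated=115.600

Answer: 4.40 V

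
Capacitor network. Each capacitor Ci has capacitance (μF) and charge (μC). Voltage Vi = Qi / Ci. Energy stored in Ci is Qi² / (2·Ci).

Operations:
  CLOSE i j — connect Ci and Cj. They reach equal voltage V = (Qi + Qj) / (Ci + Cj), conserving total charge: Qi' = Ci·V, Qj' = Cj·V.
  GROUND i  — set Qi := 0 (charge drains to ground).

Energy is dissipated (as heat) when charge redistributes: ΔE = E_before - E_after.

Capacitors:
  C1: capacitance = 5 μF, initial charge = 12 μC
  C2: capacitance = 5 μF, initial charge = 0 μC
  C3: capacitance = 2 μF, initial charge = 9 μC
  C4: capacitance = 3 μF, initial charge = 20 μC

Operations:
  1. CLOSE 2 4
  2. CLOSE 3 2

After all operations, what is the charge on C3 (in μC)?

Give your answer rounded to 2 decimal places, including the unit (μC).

Answer: 6.14 μC

Derivation:
Initial: C1(5μF, Q=12μC, V=2.40V), C2(5μF, Q=0μC, V=0.00V), C3(2μF, Q=9μC, V=4.50V), C4(3μF, Q=20μC, V=6.67V)
Op 1: CLOSE 2-4: Q_total=20.00, C_total=8.00, V=2.50; Q2=12.50, Q4=7.50; dissipated=41.667
Op 2: CLOSE 3-2: Q_total=21.50, C_total=7.00, V=3.07; Q3=6.14, Q2=15.36; dissipated=2.857
Final charges: Q1=12.00, Q2=15.36, Q3=6.14, Q4=7.50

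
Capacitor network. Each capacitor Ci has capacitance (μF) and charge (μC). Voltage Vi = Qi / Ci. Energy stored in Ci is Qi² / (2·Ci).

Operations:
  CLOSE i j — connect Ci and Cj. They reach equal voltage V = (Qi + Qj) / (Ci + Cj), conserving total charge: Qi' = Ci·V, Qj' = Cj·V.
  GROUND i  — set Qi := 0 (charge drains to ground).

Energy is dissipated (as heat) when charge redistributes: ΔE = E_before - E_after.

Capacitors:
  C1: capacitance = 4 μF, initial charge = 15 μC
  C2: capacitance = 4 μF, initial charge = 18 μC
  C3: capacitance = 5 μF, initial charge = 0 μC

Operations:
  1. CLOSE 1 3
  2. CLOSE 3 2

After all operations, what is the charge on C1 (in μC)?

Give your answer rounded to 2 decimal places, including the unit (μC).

Initial: C1(4μF, Q=15μC, V=3.75V), C2(4μF, Q=18μC, V=4.50V), C3(5μF, Q=0μC, V=0.00V)
Op 1: CLOSE 1-3: Q_total=15.00, C_total=9.00, V=1.67; Q1=6.67, Q3=8.33; dissipated=15.625
Op 2: CLOSE 3-2: Q_total=26.33, C_total=9.00, V=2.93; Q3=14.63, Q2=11.70; dissipated=8.920
Final charges: Q1=6.67, Q2=11.70, Q3=14.63

Answer: 6.67 μC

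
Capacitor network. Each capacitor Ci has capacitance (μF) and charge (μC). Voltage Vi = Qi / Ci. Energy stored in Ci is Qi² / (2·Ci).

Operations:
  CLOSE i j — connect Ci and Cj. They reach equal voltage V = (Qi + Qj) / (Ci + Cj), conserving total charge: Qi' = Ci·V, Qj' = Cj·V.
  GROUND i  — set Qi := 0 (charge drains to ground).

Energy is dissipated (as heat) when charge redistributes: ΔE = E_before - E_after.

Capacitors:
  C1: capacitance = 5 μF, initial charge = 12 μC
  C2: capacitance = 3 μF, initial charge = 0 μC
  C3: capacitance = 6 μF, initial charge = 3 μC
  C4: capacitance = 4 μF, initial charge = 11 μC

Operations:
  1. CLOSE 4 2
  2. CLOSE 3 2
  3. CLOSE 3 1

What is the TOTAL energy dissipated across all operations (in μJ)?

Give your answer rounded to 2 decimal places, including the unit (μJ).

Answer: 10.88 μJ

Derivation:
Initial: C1(5μF, Q=12μC, V=2.40V), C2(3μF, Q=0μC, V=0.00V), C3(6μF, Q=3μC, V=0.50V), C4(4μF, Q=11μC, V=2.75V)
Op 1: CLOSE 4-2: Q_total=11.00, C_total=7.00, V=1.57; Q4=6.29, Q2=4.71; dissipated=6.482
Op 2: CLOSE 3-2: Q_total=7.71, C_total=9.00, V=0.86; Q3=5.14, Q2=2.57; dissipated=1.148
Op 3: CLOSE 3-1: Q_total=17.14, C_total=11.00, V=1.56; Q3=9.35, Q1=7.79; dissipated=3.246
Total dissipated: 10.876 μJ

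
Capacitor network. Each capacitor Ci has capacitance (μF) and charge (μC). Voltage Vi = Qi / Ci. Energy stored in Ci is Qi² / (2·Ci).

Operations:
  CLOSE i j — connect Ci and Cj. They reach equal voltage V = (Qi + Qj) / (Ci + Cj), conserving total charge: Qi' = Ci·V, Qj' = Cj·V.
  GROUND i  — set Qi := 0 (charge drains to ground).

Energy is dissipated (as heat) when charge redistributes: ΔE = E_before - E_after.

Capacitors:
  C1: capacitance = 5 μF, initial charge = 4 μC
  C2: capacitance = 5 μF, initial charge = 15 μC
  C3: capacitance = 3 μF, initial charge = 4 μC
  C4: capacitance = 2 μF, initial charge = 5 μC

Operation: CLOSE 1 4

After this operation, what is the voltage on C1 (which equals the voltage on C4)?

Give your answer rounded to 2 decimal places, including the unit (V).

Answer: 1.29 V

Derivation:
Initial: C1(5μF, Q=4μC, V=0.80V), C2(5μF, Q=15μC, V=3.00V), C3(3μF, Q=4μC, V=1.33V), C4(2μF, Q=5μC, V=2.50V)
Op 1: CLOSE 1-4: Q_total=9.00, C_total=7.00, V=1.29; Q1=6.43, Q4=2.57; dissipated=2.064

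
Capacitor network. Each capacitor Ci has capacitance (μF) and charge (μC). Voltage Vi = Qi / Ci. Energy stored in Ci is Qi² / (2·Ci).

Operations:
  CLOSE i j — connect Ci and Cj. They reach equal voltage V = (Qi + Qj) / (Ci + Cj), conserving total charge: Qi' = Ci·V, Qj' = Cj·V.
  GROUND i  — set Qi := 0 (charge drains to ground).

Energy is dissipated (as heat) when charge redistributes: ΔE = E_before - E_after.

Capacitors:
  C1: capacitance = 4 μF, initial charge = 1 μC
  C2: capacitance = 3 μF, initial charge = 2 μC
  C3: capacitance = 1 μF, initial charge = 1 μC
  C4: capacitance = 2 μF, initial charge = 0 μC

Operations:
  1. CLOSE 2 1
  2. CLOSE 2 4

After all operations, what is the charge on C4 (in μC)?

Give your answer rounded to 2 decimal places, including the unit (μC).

Answer: 0.51 μC

Derivation:
Initial: C1(4μF, Q=1μC, V=0.25V), C2(3μF, Q=2μC, V=0.67V), C3(1μF, Q=1μC, V=1.00V), C4(2μF, Q=0μC, V=0.00V)
Op 1: CLOSE 2-1: Q_total=3.00, C_total=7.00, V=0.43; Q2=1.29, Q1=1.71; dissipated=0.149
Op 2: CLOSE 2-4: Q_total=1.29, C_total=5.00, V=0.26; Q2=0.77, Q4=0.51; dissipated=0.110
Final charges: Q1=1.71, Q2=0.77, Q3=1.00, Q4=0.51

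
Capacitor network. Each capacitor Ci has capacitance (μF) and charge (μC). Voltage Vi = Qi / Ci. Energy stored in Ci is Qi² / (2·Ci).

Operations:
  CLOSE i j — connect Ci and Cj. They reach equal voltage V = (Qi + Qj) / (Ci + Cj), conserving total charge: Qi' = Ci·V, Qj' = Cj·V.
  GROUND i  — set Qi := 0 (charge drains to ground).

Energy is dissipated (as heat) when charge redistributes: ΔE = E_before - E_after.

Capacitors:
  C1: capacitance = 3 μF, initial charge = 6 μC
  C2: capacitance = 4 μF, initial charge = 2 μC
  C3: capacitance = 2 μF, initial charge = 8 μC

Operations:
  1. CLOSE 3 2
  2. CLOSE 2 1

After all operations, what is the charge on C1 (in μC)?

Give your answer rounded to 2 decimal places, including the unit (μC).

Initial: C1(3μF, Q=6μC, V=2.00V), C2(4μF, Q=2μC, V=0.50V), C3(2μF, Q=8μC, V=4.00V)
Op 1: CLOSE 3-2: Q_total=10.00, C_total=6.00, V=1.67; Q3=3.33, Q2=6.67; dissipated=8.167
Op 2: CLOSE 2-1: Q_total=12.67, C_total=7.00, V=1.81; Q2=7.24, Q1=5.43; dissipated=0.095
Final charges: Q1=5.43, Q2=7.24, Q3=3.33

Answer: 5.43 μC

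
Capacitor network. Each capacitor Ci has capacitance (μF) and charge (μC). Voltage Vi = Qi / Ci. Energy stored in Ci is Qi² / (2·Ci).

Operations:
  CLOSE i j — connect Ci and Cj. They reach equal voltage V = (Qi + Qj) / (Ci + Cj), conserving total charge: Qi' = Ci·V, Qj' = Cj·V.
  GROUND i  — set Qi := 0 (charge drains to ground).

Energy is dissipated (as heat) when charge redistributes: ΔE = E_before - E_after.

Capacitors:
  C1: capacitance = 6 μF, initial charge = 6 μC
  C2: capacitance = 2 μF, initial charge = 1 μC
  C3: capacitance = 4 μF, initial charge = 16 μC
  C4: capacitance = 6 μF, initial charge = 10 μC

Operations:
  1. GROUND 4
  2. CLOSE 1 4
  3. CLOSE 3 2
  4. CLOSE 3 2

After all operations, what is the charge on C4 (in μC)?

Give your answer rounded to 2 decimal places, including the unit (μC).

Answer: 3.00 μC

Derivation:
Initial: C1(6μF, Q=6μC, V=1.00V), C2(2μF, Q=1μC, V=0.50V), C3(4μF, Q=16μC, V=4.00V), C4(6μF, Q=10μC, V=1.67V)
Op 1: GROUND 4: Q4=0; energy lost=8.333
Op 2: CLOSE 1-4: Q_total=6.00, C_total=12.00, V=0.50; Q1=3.00, Q4=3.00; dissipated=1.500
Op 3: CLOSE 3-2: Q_total=17.00, C_total=6.00, V=2.83; Q3=11.33, Q2=5.67; dissipated=8.167
Op 4: CLOSE 3-2: Q_total=17.00, C_total=6.00, V=2.83; Q3=11.33, Q2=5.67; dissipated=0.000
Final charges: Q1=3.00, Q2=5.67, Q3=11.33, Q4=3.00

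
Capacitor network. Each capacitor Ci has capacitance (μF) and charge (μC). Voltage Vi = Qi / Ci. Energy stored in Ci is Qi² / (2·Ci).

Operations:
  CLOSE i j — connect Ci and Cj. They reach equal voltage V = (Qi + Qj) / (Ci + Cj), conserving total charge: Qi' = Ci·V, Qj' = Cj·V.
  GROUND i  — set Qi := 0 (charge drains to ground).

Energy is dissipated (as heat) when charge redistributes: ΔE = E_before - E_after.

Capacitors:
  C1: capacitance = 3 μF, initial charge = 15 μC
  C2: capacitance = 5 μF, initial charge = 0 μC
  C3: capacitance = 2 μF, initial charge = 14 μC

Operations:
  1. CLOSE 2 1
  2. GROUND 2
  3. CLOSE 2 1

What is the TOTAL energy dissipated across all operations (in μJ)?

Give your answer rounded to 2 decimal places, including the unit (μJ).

Answer: 35.52 μJ

Derivation:
Initial: C1(3μF, Q=15μC, V=5.00V), C2(5μF, Q=0μC, V=0.00V), C3(2μF, Q=14μC, V=7.00V)
Op 1: CLOSE 2-1: Q_total=15.00, C_total=8.00, V=1.88; Q2=9.38, Q1=5.62; dissipated=23.438
Op 2: GROUND 2: Q2=0; energy lost=8.789
Op 3: CLOSE 2-1: Q_total=5.62, C_total=8.00, V=0.70; Q2=3.52, Q1=2.11; dissipated=3.296
Total dissipated: 35.522 μJ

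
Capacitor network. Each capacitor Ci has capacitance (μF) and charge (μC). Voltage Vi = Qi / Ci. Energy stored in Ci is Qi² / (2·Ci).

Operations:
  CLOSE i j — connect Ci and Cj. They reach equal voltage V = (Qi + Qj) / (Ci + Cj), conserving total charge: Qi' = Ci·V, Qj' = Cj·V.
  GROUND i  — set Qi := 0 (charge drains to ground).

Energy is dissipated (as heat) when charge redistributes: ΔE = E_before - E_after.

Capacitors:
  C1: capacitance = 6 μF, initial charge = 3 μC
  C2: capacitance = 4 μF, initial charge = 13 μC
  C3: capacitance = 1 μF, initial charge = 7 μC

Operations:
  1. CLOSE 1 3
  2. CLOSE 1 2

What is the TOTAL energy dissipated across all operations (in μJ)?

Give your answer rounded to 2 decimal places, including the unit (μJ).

Answer: 22.09 μJ

Derivation:
Initial: C1(6μF, Q=3μC, V=0.50V), C2(4μF, Q=13μC, V=3.25V), C3(1μF, Q=7μC, V=7.00V)
Op 1: CLOSE 1-3: Q_total=10.00, C_total=7.00, V=1.43; Q1=8.57, Q3=1.43; dissipated=18.107
Op 2: CLOSE 1-2: Q_total=21.57, C_total=10.00, V=2.16; Q1=12.94, Q2=8.63; dissipated=3.981
Total dissipated: 22.088 μJ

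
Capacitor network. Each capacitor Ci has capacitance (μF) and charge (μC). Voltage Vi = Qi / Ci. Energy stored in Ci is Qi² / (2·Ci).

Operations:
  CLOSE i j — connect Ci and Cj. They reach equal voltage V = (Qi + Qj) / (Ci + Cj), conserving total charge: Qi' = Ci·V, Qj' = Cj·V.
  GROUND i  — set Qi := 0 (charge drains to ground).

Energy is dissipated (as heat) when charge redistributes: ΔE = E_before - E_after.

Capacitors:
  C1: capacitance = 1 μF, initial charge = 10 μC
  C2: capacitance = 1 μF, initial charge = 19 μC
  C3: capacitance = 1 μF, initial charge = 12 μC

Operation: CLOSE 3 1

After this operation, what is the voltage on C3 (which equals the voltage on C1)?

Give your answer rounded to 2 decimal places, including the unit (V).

Initial: C1(1μF, Q=10μC, V=10.00V), C2(1μF, Q=19μC, V=19.00V), C3(1μF, Q=12μC, V=12.00V)
Op 1: CLOSE 3-1: Q_total=22.00, C_total=2.00, V=11.00; Q3=11.00, Q1=11.00; dissipated=1.000

Answer: 11.00 V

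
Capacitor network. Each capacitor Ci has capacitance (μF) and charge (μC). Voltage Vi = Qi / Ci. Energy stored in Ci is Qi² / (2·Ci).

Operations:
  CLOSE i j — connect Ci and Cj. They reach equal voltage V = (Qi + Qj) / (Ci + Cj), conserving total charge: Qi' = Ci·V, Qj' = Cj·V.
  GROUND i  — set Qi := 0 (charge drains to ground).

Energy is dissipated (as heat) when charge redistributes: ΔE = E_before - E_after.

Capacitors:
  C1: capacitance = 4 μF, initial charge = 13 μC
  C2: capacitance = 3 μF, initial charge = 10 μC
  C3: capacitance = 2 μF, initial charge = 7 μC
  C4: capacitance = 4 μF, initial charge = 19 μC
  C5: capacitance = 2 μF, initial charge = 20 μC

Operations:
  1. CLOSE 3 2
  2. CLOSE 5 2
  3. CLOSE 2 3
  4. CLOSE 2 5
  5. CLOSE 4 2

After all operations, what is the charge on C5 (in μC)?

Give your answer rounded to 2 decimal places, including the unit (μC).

Answer: 10.81 μC

Derivation:
Initial: C1(4μF, Q=13μC, V=3.25V), C2(3μF, Q=10μC, V=3.33V), C3(2μF, Q=7μC, V=3.50V), C4(4μF, Q=19μC, V=4.75V), C5(2μF, Q=20μC, V=10.00V)
Op 1: CLOSE 3-2: Q_total=17.00, C_total=5.00, V=3.40; Q3=6.80, Q2=10.20; dissipated=0.017
Op 2: CLOSE 5-2: Q_total=30.20, C_total=5.00, V=6.04; Q5=12.08, Q2=18.12; dissipated=26.136
Op 3: CLOSE 2-3: Q_total=24.92, C_total=5.00, V=4.98; Q2=14.95, Q3=9.97; dissipated=4.182
Op 4: CLOSE 2-5: Q_total=27.03, C_total=5.00, V=5.41; Q2=16.22, Q5=10.81; dissipated=0.669
Op 5: CLOSE 4-2: Q_total=35.22, C_total=7.00, V=5.03; Q4=20.13, Q2=15.09; dissipated=0.369
Final charges: Q1=13.00, Q2=15.09, Q3=9.97, Q4=20.13, Q5=10.81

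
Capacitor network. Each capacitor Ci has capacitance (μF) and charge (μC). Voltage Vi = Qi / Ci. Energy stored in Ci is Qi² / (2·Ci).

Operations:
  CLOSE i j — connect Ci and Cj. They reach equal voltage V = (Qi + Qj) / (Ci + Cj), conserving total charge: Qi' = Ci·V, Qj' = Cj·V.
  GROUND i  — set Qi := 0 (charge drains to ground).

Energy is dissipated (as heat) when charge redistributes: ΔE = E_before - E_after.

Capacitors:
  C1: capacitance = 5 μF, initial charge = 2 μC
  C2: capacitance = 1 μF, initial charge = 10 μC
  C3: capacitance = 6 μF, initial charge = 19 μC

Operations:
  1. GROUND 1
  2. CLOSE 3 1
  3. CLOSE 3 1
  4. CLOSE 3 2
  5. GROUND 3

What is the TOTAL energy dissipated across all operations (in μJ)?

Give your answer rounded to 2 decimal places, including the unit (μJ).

Answer: 68.79 μJ

Derivation:
Initial: C1(5μF, Q=2μC, V=0.40V), C2(1μF, Q=10μC, V=10.00V), C3(6μF, Q=19μC, V=3.17V)
Op 1: GROUND 1: Q1=0; energy lost=0.400
Op 2: CLOSE 3-1: Q_total=19.00, C_total=11.00, V=1.73; Q3=10.36, Q1=8.64; dissipated=13.674
Op 3: CLOSE 3-1: Q_total=19.00, C_total=11.00, V=1.73; Q3=10.36, Q1=8.64; dissipated=0.000
Op 4: CLOSE 3-2: Q_total=20.36, C_total=7.00, V=2.91; Q3=17.45, Q2=2.91; dissipated=29.331
Op 5: GROUND 3: Q3=0; energy lost=25.388
Total dissipated: 68.793 μJ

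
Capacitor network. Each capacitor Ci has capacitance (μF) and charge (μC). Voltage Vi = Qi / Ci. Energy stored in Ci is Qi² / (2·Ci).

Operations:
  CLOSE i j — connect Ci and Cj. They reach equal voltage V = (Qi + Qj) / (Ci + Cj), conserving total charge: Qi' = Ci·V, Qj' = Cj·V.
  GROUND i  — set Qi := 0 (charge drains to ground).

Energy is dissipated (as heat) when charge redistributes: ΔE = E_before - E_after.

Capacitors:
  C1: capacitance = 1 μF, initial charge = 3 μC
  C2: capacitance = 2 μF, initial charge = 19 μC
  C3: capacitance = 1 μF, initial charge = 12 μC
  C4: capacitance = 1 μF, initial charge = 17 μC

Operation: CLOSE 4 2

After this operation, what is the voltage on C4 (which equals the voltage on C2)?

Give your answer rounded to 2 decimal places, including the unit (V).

Initial: C1(1μF, Q=3μC, V=3.00V), C2(2μF, Q=19μC, V=9.50V), C3(1μF, Q=12μC, V=12.00V), C4(1μF, Q=17μC, V=17.00V)
Op 1: CLOSE 4-2: Q_total=36.00, C_total=3.00, V=12.00; Q4=12.00, Q2=24.00; dissipated=18.750

Answer: 12.00 V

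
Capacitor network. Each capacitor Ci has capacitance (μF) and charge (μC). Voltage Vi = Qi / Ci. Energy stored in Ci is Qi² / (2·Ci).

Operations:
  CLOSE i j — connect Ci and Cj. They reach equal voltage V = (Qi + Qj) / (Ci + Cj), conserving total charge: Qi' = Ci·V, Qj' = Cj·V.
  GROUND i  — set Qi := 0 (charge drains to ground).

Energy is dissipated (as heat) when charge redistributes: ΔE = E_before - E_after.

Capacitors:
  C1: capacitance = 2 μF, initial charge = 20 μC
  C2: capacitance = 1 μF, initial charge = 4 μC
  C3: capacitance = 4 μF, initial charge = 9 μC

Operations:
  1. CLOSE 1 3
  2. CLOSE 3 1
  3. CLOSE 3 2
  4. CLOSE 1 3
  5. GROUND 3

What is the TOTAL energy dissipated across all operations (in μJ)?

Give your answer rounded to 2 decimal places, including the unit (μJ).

Initial: C1(2μF, Q=20μC, V=10.00V), C2(1μF, Q=4μC, V=4.00V), C3(4μF, Q=9μC, V=2.25V)
Op 1: CLOSE 1-3: Q_total=29.00, C_total=6.00, V=4.83; Q1=9.67, Q3=19.33; dissipated=40.042
Op 2: CLOSE 3-1: Q_total=29.00, C_total=6.00, V=4.83; Q3=19.33, Q1=9.67; dissipated=0.000
Op 3: CLOSE 3-2: Q_total=23.33, C_total=5.00, V=4.67; Q3=18.67, Q2=4.67; dissipated=0.278
Op 4: CLOSE 1-3: Q_total=28.33, C_total=6.00, V=4.72; Q1=9.44, Q3=18.89; dissipated=0.019
Op 5: GROUND 3: Q3=0; energy lost=44.599
Total dissipated: 84.937 μJ

Answer: 84.94 μJ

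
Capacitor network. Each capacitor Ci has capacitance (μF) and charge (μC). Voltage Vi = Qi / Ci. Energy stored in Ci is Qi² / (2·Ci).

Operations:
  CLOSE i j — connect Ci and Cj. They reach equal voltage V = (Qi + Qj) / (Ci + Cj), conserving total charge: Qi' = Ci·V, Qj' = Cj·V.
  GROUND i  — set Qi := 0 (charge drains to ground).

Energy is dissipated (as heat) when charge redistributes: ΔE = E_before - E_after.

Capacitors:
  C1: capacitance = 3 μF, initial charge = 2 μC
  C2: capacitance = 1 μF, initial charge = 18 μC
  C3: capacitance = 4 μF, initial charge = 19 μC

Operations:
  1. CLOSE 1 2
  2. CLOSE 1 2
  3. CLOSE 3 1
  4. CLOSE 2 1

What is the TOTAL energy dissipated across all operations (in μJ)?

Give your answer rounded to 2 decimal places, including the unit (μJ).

Initial: C1(3μF, Q=2μC, V=0.67V), C2(1μF, Q=18μC, V=18.00V), C3(4μF, Q=19μC, V=4.75V)
Op 1: CLOSE 1-2: Q_total=20.00, C_total=4.00, V=5.00; Q1=15.00, Q2=5.00; dissipated=112.667
Op 2: CLOSE 1-2: Q_total=20.00, C_total=4.00, V=5.00; Q1=15.00, Q2=5.00; dissipated=0.000
Op 3: CLOSE 3-1: Q_total=34.00, C_total=7.00, V=4.86; Q3=19.43, Q1=14.57; dissipated=0.054
Op 4: CLOSE 2-1: Q_total=19.57, C_total=4.00, V=4.89; Q2=4.89, Q1=14.68; dissipated=0.008
Total dissipated: 112.728 μJ

Answer: 112.73 μJ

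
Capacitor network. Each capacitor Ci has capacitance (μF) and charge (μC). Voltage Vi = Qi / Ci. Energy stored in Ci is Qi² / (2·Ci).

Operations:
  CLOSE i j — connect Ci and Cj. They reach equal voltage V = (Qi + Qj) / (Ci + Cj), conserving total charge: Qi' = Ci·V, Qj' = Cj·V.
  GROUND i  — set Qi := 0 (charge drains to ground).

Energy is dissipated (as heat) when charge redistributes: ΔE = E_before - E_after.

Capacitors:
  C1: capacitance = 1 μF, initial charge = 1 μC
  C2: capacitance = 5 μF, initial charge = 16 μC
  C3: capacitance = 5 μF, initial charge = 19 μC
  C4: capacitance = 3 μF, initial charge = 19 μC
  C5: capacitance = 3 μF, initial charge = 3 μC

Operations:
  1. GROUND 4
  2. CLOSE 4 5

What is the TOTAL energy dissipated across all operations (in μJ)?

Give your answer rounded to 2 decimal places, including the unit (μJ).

Answer: 60.92 μJ

Derivation:
Initial: C1(1μF, Q=1μC, V=1.00V), C2(5μF, Q=16μC, V=3.20V), C3(5μF, Q=19μC, V=3.80V), C4(3μF, Q=19μC, V=6.33V), C5(3μF, Q=3μC, V=1.00V)
Op 1: GROUND 4: Q4=0; energy lost=60.167
Op 2: CLOSE 4-5: Q_total=3.00, C_total=6.00, V=0.50; Q4=1.50, Q5=1.50; dissipated=0.750
Total dissipated: 60.917 μJ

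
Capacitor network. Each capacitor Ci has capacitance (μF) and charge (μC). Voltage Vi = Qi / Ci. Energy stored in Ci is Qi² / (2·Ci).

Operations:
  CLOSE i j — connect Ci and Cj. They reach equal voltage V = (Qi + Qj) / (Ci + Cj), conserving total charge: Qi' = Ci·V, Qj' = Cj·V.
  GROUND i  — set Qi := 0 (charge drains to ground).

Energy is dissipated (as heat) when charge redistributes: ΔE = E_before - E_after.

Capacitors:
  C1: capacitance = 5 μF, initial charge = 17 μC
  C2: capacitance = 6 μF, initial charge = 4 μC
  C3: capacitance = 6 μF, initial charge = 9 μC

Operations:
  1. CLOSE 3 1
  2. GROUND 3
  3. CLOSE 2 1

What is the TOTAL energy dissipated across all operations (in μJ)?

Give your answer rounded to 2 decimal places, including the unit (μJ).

Answer: 25.61 μJ

Derivation:
Initial: C1(5μF, Q=17μC, V=3.40V), C2(6μF, Q=4μC, V=0.67V), C3(6μF, Q=9μC, V=1.50V)
Op 1: CLOSE 3-1: Q_total=26.00, C_total=11.00, V=2.36; Q3=14.18, Q1=11.82; dissipated=4.923
Op 2: GROUND 3: Q3=0; energy lost=16.760
Op 3: CLOSE 2-1: Q_total=15.82, C_total=11.00, V=1.44; Q2=8.63, Q1=7.19; dissipated=3.927
Total dissipated: 25.610 μJ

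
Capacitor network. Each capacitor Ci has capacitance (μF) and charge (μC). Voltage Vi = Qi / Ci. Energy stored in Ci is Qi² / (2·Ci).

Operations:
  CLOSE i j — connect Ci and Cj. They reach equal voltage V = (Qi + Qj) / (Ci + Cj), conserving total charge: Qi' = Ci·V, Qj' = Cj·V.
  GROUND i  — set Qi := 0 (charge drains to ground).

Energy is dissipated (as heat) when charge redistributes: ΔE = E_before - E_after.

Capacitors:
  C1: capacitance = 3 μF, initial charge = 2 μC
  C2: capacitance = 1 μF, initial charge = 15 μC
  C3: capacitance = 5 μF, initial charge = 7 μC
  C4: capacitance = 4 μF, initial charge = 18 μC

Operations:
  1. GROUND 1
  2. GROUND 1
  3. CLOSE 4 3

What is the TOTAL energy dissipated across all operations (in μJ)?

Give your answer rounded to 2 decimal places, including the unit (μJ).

Initial: C1(3μF, Q=2μC, V=0.67V), C2(1μF, Q=15μC, V=15.00V), C3(5μF, Q=7μC, V=1.40V), C4(4μF, Q=18μC, V=4.50V)
Op 1: GROUND 1: Q1=0; energy lost=0.667
Op 2: GROUND 1: Q1=0; energy lost=0.000
Op 3: CLOSE 4-3: Q_total=25.00, C_total=9.00, V=2.78; Q4=11.11, Q3=13.89; dissipated=10.678
Total dissipated: 11.344 μJ

Answer: 11.34 μJ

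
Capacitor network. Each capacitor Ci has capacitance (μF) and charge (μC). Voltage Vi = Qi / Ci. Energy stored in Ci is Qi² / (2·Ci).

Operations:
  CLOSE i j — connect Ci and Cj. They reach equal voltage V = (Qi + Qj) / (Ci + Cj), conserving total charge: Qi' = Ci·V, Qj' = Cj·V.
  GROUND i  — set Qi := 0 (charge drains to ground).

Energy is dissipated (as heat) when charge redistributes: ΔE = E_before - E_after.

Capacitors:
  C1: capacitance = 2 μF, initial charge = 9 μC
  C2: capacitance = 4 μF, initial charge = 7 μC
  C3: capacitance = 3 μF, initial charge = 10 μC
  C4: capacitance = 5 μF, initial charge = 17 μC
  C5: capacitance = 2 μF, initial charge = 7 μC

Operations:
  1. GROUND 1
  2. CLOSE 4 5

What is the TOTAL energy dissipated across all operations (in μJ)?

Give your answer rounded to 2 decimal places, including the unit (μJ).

Answer: 20.26 μJ

Derivation:
Initial: C1(2μF, Q=9μC, V=4.50V), C2(4μF, Q=7μC, V=1.75V), C3(3μF, Q=10μC, V=3.33V), C4(5μF, Q=17μC, V=3.40V), C5(2μF, Q=7μC, V=3.50V)
Op 1: GROUND 1: Q1=0; energy lost=20.250
Op 2: CLOSE 4-5: Q_total=24.00, C_total=7.00, V=3.43; Q4=17.14, Q5=6.86; dissipated=0.007
Total dissipated: 20.257 μJ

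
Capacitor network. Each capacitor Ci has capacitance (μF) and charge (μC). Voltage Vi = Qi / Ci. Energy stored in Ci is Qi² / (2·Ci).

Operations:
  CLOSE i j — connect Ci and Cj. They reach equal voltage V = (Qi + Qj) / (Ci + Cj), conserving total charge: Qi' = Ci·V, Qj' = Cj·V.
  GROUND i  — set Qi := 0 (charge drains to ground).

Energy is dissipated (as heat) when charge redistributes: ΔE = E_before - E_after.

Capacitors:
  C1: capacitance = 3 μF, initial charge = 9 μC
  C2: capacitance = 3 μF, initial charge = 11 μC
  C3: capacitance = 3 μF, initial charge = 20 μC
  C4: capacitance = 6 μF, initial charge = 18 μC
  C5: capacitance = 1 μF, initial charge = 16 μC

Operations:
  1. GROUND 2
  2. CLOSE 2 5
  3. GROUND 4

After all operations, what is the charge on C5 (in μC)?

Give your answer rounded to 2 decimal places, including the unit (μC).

Answer: 4.00 μC

Derivation:
Initial: C1(3μF, Q=9μC, V=3.00V), C2(3μF, Q=11μC, V=3.67V), C3(3μF, Q=20μC, V=6.67V), C4(6μF, Q=18μC, V=3.00V), C5(1μF, Q=16μC, V=16.00V)
Op 1: GROUND 2: Q2=0; energy lost=20.167
Op 2: CLOSE 2-5: Q_total=16.00, C_total=4.00, V=4.00; Q2=12.00, Q5=4.00; dissipated=96.000
Op 3: GROUND 4: Q4=0; energy lost=27.000
Final charges: Q1=9.00, Q2=12.00, Q3=20.00, Q4=0.00, Q5=4.00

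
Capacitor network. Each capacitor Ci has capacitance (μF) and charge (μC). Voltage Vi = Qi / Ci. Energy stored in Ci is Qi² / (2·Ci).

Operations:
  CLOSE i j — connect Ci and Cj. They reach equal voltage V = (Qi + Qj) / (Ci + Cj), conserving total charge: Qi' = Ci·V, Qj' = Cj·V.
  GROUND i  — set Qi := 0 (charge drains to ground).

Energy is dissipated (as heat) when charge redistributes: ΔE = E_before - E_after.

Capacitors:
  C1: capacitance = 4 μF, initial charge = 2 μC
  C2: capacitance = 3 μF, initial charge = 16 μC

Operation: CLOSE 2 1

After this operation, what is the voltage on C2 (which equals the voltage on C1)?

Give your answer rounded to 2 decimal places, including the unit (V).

Answer: 2.57 V

Derivation:
Initial: C1(4μF, Q=2μC, V=0.50V), C2(3μF, Q=16μC, V=5.33V)
Op 1: CLOSE 2-1: Q_total=18.00, C_total=7.00, V=2.57; Q2=7.71, Q1=10.29; dissipated=20.024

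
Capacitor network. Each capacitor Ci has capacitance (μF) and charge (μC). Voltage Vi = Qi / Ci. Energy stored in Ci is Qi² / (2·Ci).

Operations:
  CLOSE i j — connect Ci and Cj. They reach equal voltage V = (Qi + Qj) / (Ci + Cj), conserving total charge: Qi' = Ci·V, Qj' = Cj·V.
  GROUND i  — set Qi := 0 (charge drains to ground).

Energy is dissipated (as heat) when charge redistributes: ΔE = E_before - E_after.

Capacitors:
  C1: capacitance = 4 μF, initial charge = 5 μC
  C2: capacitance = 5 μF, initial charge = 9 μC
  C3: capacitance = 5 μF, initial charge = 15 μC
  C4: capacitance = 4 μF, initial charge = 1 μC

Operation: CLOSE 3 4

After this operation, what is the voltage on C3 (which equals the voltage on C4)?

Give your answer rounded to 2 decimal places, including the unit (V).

Answer: 1.78 V

Derivation:
Initial: C1(4μF, Q=5μC, V=1.25V), C2(5μF, Q=9μC, V=1.80V), C3(5μF, Q=15μC, V=3.00V), C4(4μF, Q=1μC, V=0.25V)
Op 1: CLOSE 3-4: Q_total=16.00, C_total=9.00, V=1.78; Q3=8.89, Q4=7.11; dissipated=8.403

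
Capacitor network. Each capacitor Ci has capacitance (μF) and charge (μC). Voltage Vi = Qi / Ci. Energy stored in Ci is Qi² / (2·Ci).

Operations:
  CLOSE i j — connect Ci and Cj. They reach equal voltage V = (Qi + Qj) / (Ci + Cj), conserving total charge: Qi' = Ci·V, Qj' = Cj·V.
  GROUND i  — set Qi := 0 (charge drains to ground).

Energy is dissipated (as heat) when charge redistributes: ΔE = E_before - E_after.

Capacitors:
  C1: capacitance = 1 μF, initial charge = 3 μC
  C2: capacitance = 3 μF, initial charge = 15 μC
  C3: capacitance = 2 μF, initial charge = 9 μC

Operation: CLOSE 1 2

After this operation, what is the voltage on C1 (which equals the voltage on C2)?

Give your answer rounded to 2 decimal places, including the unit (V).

Answer: 4.50 V

Derivation:
Initial: C1(1μF, Q=3μC, V=3.00V), C2(3μF, Q=15μC, V=5.00V), C3(2μF, Q=9μC, V=4.50V)
Op 1: CLOSE 1-2: Q_total=18.00, C_total=4.00, V=4.50; Q1=4.50, Q2=13.50; dissipated=1.500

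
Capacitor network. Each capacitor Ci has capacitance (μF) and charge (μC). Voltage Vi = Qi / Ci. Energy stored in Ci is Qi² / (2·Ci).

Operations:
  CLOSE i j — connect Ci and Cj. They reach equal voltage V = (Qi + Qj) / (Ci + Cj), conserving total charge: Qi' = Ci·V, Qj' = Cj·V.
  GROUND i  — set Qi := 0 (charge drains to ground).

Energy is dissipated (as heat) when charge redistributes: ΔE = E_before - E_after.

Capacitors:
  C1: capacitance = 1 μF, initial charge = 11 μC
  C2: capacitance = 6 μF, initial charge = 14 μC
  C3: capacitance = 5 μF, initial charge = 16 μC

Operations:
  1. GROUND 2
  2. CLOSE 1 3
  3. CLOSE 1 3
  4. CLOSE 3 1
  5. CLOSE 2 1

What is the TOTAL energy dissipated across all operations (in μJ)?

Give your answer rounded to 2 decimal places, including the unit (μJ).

Initial: C1(1μF, Q=11μC, V=11.00V), C2(6μF, Q=14μC, V=2.33V), C3(5μF, Q=16μC, V=3.20V)
Op 1: GROUND 2: Q2=0; energy lost=16.333
Op 2: CLOSE 1-3: Q_total=27.00, C_total=6.00, V=4.50; Q1=4.50, Q3=22.50; dissipated=25.350
Op 3: CLOSE 1-3: Q_total=27.00, C_total=6.00, V=4.50; Q1=4.50, Q3=22.50; dissipated=0.000
Op 4: CLOSE 3-1: Q_total=27.00, C_total=6.00, V=4.50; Q3=22.50, Q1=4.50; dissipated=0.000
Op 5: CLOSE 2-1: Q_total=4.50, C_total=7.00, V=0.64; Q2=3.86, Q1=0.64; dissipated=8.679
Total dissipated: 50.362 μJ

Answer: 50.36 μJ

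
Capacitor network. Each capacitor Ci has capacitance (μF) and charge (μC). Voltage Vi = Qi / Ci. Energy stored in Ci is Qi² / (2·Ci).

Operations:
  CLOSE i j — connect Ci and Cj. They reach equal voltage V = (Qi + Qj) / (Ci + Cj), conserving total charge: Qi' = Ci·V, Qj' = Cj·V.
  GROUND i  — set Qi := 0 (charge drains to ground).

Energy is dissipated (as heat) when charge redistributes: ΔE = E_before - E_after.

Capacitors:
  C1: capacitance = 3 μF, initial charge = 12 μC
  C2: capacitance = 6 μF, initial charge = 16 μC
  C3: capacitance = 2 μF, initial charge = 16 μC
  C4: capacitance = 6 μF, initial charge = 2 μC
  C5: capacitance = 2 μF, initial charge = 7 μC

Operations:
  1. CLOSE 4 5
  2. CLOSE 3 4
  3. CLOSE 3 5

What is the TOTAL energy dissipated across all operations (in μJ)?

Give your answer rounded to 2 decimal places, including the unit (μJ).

Initial: C1(3μF, Q=12μC, V=4.00V), C2(6μF, Q=16μC, V=2.67V), C3(2μF, Q=16μC, V=8.00V), C4(6μF, Q=2μC, V=0.33V), C5(2μF, Q=7μC, V=3.50V)
Op 1: CLOSE 4-5: Q_total=9.00, C_total=8.00, V=1.12; Q4=6.75, Q5=2.25; dissipated=7.521
Op 2: CLOSE 3-4: Q_total=22.75, C_total=8.00, V=2.84; Q3=5.69, Q4=17.06; dissipated=35.449
Op 3: CLOSE 3-5: Q_total=7.94, C_total=4.00, V=1.98; Q3=3.97, Q5=3.97; dissipated=1.477
Total dissipated: 44.447 μJ

Answer: 44.45 μJ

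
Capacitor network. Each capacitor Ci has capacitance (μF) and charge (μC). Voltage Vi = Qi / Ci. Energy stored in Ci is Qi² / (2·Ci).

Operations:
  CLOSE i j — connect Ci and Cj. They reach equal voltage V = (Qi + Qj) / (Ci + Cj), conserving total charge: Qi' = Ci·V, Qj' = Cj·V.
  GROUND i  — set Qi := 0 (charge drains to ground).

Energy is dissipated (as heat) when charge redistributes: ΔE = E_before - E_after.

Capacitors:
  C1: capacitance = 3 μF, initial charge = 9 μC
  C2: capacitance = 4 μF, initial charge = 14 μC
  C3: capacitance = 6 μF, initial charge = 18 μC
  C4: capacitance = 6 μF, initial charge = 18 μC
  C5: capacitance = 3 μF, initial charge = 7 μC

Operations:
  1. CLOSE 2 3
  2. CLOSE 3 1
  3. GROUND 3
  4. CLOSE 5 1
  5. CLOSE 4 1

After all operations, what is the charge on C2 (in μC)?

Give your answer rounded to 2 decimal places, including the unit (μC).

Initial: C1(3μF, Q=9μC, V=3.00V), C2(4μF, Q=14μC, V=3.50V), C3(6μF, Q=18μC, V=3.00V), C4(6μF, Q=18μC, V=3.00V), C5(3μF, Q=7μC, V=2.33V)
Op 1: CLOSE 2-3: Q_total=32.00, C_total=10.00, V=3.20; Q2=12.80, Q3=19.20; dissipated=0.300
Op 2: CLOSE 3-1: Q_total=28.20, C_total=9.00, V=3.13; Q3=18.80, Q1=9.40; dissipated=0.040
Op 3: GROUND 3: Q3=0; energy lost=29.453
Op 4: CLOSE 5-1: Q_total=16.40, C_total=6.00, V=2.73; Q5=8.20, Q1=8.20; dissipated=0.480
Op 5: CLOSE 4-1: Q_total=26.20, C_total=9.00, V=2.91; Q4=17.47, Q1=8.73; dissipated=0.071
Final charges: Q1=8.73, Q2=12.80, Q3=0.00, Q4=17.47, Q5=8.20

Answer: 12.80 μC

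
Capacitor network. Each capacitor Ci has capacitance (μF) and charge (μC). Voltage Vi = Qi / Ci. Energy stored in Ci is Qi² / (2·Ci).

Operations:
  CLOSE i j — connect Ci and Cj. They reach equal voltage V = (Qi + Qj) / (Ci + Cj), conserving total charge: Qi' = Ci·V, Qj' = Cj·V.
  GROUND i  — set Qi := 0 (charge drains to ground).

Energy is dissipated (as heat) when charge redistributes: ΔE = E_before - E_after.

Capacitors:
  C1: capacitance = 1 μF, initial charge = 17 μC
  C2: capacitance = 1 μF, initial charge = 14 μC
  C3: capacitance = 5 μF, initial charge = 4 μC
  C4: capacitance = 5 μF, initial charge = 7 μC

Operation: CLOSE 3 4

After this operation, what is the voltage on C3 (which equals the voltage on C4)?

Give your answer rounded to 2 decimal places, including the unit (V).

Answer: 1.10 V

Derivation:
Initial: C1(1μF, Q=17μC, V=17.00V), C2(1μF, Q=14μC, V=14.00V), C3(5μF, Q=4μC, V=0.80V), C4(5μF, Q=7μC, V=1.40V)
Op 1: CLOSE 3-4: Q_total=11.00, C_total=10.00, V=1.10; Q3=5.50, Q4=5.50; dissipated=0.450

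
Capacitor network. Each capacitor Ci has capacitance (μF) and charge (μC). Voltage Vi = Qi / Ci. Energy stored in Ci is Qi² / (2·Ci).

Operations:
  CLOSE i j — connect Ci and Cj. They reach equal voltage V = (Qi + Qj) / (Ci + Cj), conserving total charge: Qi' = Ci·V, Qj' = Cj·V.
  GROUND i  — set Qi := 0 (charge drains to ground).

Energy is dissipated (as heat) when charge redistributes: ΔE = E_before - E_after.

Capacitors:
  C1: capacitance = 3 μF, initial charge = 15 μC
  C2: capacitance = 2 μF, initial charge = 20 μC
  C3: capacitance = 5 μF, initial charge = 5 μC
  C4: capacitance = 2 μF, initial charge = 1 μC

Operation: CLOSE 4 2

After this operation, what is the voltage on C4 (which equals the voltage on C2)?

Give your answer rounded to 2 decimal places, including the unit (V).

Initial: C1(3μF, Q=15μC, V=5.00V), C2(2μF, Q=20μC, V=10.00V), C3(5μF, Q=5μC, V=1.00V), C4(2μF, Q=1μC, V=0.50V)
Op 1: CLOSE 4-2: Q_total=21.00, C_total=4.00, V=5.25; Q4=10.50, Q2=10.50; dissipated=45.125

Answer: 5.25 V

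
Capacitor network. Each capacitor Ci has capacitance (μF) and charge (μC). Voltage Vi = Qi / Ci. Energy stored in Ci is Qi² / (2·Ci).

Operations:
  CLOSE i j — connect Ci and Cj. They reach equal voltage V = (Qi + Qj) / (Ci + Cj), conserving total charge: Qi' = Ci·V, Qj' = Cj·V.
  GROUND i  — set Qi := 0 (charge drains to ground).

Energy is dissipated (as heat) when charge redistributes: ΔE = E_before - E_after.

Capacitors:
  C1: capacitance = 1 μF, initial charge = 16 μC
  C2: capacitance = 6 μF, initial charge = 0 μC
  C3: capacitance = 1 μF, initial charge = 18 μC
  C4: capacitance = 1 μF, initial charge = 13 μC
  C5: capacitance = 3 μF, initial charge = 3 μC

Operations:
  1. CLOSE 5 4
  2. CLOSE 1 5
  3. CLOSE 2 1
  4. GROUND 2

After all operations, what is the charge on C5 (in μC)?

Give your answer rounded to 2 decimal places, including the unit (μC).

Answer: 21.00 μC

Derivation:
Initial: C1(1μF, Q=16μC, V=16.00V), C2(6μF, Q=0μC, V=0.00V), C3(1μF, Q=18μC, V=18.00V), C4(1μF, Q=13μC, V=13.00V), C5(3μF, Q=3μC, V=1.00V)
Op 1: CLOSE 5-4: Q_total=16.00, C_total=4.00, V=4.00; Q5=12.00, Q4=4.00; dissipated=54.000
Op 2: CLOSE 1-5: Q_total=28.00, C_total=4.00, V=7.00; Q1=7.00, Q5=21.00; dissipated=54.000
Op 3: CLOSE 2-1: Q_total=7.00, C_total=7.00, V=1.00; Q2=6.00, Q1=1.00; dissipated=21.000
Op 4: GROUND 2: Q2=0; energy lost=3.000
Final charges: Q1=1.00, Q2=0.00, Q3=18.00, Q4=4.00, Q5=21.00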